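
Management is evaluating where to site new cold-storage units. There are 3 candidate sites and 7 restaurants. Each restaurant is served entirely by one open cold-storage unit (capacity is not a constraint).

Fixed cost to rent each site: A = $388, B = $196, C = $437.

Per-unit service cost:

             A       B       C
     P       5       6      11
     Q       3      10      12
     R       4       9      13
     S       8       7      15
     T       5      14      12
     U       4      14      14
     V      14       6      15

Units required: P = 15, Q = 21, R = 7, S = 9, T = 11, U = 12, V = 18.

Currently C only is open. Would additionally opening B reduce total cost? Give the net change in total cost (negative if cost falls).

Yes — net change −183 (cost falls by 183).

Current service cost with {C}: 1213.
Adding B: each restaurant re-picks its cheapest; new service cost 834, saving 379.
Extra fixed cost: 196. Net change = 196 − 379 = -183.
(Totals: 1650 → 1467.)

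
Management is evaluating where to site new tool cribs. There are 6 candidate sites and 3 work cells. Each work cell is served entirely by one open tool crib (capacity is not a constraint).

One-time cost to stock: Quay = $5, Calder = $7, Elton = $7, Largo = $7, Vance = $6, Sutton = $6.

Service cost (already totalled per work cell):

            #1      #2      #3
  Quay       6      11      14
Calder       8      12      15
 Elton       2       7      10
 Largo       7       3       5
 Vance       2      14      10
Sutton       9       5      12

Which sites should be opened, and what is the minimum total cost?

For any fixed open set, each work cell goes to its cheapest open site; total = fixed + service.
{Largo}: #1→Largo 7, #2→Largo 3, #3→Largo 5. Service 15; fixed 7; total 22.
{Largo, Vance}: service 10 + fixed 13 = 23
{Elton, Largo}: #1→Elton 2, #2→Largo 3, #3→Largo 5. Service 10; fixed 14; total 24.
{Quay, Calder, Elton, Largo, Vance, Sutton}: service 10 + fixed 38 = 48
No other subset beats 22.

Open Largo only; minimum total cost 22.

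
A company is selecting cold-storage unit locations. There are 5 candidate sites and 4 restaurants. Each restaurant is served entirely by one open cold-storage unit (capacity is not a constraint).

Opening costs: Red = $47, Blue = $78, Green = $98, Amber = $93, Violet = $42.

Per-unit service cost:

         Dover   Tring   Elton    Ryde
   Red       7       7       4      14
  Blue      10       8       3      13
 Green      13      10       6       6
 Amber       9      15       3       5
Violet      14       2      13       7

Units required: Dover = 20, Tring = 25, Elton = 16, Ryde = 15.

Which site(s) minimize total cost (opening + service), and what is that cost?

Open Red and Violet; minimum total cost 448.

For any fixed open set, each restaurant goes to its cheapest open site; total = fixed + service.
{Red, Violet}: Dover→Red 7·20=140, Tring→Violet 2·25=50, Elton→Red 4·16=64, Ryde→Violet 7·15=105. Service 359; fixed 89; total 448.
{Amber, Violet}: Dover→Amber 9·20=180, Tring→Violet 2·25=50, Elton→Amber 3·16=48, Ryde→Amber 5·15=75. Service 353; fixed 135; total 488.
{Red, Amber, Violet}: Dover→Red 7·20=140, Tring→Violet 2·25=50, Elton→Amber 3·16=48, Ryde→Amber 5·15=75. Service 313; fixed 182; total 495.
{Red, Blue, Green, Amber, Violet}: service 313 + fixed 358 = 671
No other subset beats 448.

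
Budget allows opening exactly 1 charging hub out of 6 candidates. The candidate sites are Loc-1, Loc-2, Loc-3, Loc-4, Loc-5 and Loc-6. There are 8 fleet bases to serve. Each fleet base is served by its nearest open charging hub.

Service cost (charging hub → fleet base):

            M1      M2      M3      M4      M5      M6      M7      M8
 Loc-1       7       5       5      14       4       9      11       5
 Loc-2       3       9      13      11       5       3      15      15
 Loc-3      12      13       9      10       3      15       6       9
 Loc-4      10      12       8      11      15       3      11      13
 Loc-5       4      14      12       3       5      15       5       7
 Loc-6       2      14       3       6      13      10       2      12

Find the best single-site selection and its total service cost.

Choose Loc-1 only; total service cost 60.

With exactly 1 open, each fleet base uses its cheapest among the chosen.
{Loc-1}: M1→Loc-1 7, M2→Loc-1 5, M3→Loc-1 5, M4→Loc-1 14, M5→Loc-1 4, M6→Loc-1 9, M7→Loc-1 11, M8→Loc-1 5. Service cost 60.
{Loc-6}: service cost 62
{Loc-5}: service cost 65
Among all 6 size-1 choices, {Loc-1} is lowest.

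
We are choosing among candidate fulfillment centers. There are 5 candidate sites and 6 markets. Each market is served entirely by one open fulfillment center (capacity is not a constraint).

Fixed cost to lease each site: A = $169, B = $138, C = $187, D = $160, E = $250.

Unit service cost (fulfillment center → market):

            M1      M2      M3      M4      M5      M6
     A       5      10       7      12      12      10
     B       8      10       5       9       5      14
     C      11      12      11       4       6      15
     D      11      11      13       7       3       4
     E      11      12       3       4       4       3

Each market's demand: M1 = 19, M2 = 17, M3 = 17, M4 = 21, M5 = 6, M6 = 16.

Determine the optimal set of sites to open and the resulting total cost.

For any fixed open set, each market goes to its cheapest open site; total = fixed + service.
{E}: M1→E 11·19=209, M2→E 12·17=204, M3→E 3·17=51, M4→E 4·21=84, M5→E 4·6=24, M6→E 3·16=48. Service 620; fixed 250; total 870.
{A, E}: service 472 + fixed 419 = 891
{B, E}: service 529 + fixed 388 = 917
{A, B, C, D, E}: service 466 + fixed 904 = 1370
No other subset beats 870.

Open E only; minimum total cost 870.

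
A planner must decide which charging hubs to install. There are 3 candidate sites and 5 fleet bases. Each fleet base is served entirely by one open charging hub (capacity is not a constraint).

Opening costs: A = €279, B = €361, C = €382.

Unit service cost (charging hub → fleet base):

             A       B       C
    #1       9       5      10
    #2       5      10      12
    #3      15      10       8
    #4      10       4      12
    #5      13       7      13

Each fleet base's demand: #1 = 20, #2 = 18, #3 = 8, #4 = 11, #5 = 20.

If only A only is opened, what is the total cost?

Each fleet base is assigned to its cheapest site among the open ones.
{A}: #1→A 9·20=180, #2→A 5·18=90, #3→A 15·8=120, #4→A 10·11=110, #5→A 13·20=260. Service 760; fixed 279; total 1039.

Total cost: 1039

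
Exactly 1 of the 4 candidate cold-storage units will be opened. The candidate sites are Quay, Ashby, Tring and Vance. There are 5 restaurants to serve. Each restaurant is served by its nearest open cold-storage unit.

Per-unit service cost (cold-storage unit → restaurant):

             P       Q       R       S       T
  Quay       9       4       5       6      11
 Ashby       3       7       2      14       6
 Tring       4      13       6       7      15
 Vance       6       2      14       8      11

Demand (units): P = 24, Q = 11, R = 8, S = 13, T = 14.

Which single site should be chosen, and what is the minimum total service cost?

Choose Ashby only; total service cost 431.

With exactly 1 open, each restaurant uses its cheapest among the chosen.
{Ashby}: P→Ashby 3·24=72, Q→Ashby 7·11=77, R→Ashby 2·8=16, S→Ashby 14·13=182, T→Ashby 6·14=84. Service cost 431.
{Quay}: service cost 532
{Vance}: service cost 536
Among all 4 size-1 choices, {Ashby} is lowest.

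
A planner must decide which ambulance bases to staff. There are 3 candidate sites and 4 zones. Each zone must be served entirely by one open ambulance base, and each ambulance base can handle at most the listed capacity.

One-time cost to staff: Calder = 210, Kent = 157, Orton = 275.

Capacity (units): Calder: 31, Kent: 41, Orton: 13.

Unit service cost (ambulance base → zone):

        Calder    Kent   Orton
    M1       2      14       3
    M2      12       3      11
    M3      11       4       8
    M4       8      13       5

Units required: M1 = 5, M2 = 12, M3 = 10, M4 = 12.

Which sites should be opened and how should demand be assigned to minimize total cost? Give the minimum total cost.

Minimum total cost: 459

Open {Kent}: M1→Kent 14·5=70, M2→Kent 3·12=36, M3→Kent 4·10=40, M4→Kent 13·12=156.
Loads: Kent carries 39/41. Service 302; fixed 157; total 459.
Next best feasible plan costs 549.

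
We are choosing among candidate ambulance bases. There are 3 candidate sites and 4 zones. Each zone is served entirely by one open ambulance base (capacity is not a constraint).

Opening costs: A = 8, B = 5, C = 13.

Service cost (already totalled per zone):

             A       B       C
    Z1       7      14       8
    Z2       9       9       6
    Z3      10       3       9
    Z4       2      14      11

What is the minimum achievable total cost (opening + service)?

Minimum total cost: 34

For any fixed open set, each zone goes to its cheapest open site; total = fixed + service.
{A, B}: Z1→A 7, Z2→A 9, Z3→B 3, Z4→A 2. Service 21; fixed 13; total 34.
{A}: Z1→A 7, Z2→A 9, Z3→A 10, Z4→A 2. Service 28; fixed 8; total 36.
{A, B, C}: Z1→A 7, Z2→C 6, Z3→B 3, Z4→A 2. Service 18; fixed 26; total 44.
{B}: service 40 + fixed 5 = 45
No other subset beats 34.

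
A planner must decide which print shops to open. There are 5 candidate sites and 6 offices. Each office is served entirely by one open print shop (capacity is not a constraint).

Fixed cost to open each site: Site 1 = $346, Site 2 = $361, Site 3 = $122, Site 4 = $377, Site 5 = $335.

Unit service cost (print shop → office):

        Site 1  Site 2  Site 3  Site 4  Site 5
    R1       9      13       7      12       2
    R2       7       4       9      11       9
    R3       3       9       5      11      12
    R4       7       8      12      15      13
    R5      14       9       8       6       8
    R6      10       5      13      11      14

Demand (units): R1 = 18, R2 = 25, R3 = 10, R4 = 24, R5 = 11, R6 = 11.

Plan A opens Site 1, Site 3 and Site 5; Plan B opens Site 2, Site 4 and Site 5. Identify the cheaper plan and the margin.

Plan A is cheaper by 202.

Plan A: {Site 1, Site 3, Site 5}: R1→Site 5 2·18=36, R2→Site 1 7·25=175, R3→Site 1 3·10=30, R4→Site 1 7·24=168, R5→Site 3 8·11=88, R6→Site 1 10·11=110. Service 607; fixed 803; total 1410.
Plan B: {Site 2, Site 4, Site 5}: R1→Site 5 2·18=36, R2→Site 2 4·25=100, R3→Site 2 9·10=90, R4→Site 2 8·24=192, R5→Site 4 6·11=66, R6→Site 2 5·11=55. Service 539; fixed 1073; total 1612.
Difference: |1410 − 1612| = 202.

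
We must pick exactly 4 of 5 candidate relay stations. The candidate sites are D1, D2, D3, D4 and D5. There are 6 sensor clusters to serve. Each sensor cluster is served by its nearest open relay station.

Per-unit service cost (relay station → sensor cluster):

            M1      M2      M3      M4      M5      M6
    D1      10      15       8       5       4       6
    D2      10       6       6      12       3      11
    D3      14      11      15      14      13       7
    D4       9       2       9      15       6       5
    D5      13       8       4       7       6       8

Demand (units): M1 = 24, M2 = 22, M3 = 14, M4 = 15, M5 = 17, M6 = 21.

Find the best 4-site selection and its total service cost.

Choose D1, D2, D4 and D5; total service cost 547.

With exactly 4 open, each sensor cluster uses its cheapest among the chosen.
{D1, D2, D4, D5}: M1→D4 9·24=216, M2→D4 2·22=44, M3→D5 4·14=56, M4→D1 5·15=75, M5→D2 3·17=51, M6→D4 5·21=105. Service cost 547.
{D1, D3, D4, D5}: service cost 564
{D1, D2, D3, D4}: service cost 575
Among all 5 size-4 choices, {D1, D2, D4, D5} is lowest.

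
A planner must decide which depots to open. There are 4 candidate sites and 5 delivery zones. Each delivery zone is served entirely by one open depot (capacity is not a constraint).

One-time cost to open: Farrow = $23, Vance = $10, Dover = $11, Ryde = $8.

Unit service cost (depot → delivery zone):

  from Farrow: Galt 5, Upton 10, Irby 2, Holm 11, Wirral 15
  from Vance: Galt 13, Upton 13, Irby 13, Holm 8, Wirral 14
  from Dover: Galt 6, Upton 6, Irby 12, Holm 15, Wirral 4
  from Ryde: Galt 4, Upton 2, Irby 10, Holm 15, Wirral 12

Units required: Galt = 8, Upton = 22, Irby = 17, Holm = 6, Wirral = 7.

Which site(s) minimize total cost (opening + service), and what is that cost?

Open Farrow, Vance, Dover and Ryde; minimum total cost 238.

For any fixed open set, each delivery zone goes to its cheapest open site; total = fixed + service.
{Farrow, Vance, Dover, Ryde}: Galt→Ryde 4·8=32, Upton→Ryde 2·22=44, Irby→Farrow 2·17=34, Holm→Vance 8·6=48, Wirral→Dover 4·7=28. Service 186; fixed 52; total 238.
{Farrow, Dover, Ryde}: service 204 + fixed 42 = 246
{Farrow, Vance, Ryde}: Galt→Ryde 4·8=32, Upton→Ryde 2·22=44, Irby→Farrow 2·17=34, Holm→Vance 8·6=48, Wirral→Ryde 12·7=84. Service 242; fixed 41; total 283.
{Ryde}: Galt→Ryde 4·8=32, Upton→Ryde 2·22=44, Irby→Ryde 10·17=170, Holm→Ryde 15·6=90, Wirral→Ryde 12·7=84. Service 420; fixed 8; total 428.
(All 15 nonempty subsets were checked; Farrow, Vance, Dover and Ryde is lowest.)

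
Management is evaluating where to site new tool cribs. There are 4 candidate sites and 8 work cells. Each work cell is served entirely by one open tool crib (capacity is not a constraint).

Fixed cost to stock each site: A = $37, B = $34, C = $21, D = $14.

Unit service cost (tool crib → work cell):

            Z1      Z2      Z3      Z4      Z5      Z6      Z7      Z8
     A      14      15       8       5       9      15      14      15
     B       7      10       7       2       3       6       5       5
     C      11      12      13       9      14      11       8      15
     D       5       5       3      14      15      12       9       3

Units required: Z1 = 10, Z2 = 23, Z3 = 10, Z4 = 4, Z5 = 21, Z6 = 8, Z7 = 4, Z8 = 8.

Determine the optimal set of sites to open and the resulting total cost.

Open B and D; minimum total cost 406.

For any fixed open set, each work cell goes to its cheapest open site; total = fixed + service.
{B, D}: Z1→D 5·10=50, Z2→D 5·23=115, Z3→D 3·10=30, Z4→B 2·4=8, Z5→B 3·21=63, Z6→B 6·8=48, Z7→B 5·4=20, Z8→D 3·8=24. Service 358; fixed 48; total 406.
{B, C, D}: Z1→D 5·10=50, Z2→D 5·23=115, Z3→D 3·10=30, Z4→B 2·4=8, Z5→B 3·21=63, Z6→B 6·8=48, Z7→B 5·4=20, Z8→D 3·8=24. Service 358; fixed 69; total 427.
{A, B, D}: Z1→D 5·10=50, Z2→D 5·23=115, Z3→D 3·10=30, Z4→B 2·4=8, Z5→B 3·21=63, Z6→B 6·8=48, Z7→B 5·4=20, Z8→D 3·8=24. Service 358; fixed 85; total 443.
{A, B, C, D}: service 358 + fixed 106 = 464
No other subset beats 406.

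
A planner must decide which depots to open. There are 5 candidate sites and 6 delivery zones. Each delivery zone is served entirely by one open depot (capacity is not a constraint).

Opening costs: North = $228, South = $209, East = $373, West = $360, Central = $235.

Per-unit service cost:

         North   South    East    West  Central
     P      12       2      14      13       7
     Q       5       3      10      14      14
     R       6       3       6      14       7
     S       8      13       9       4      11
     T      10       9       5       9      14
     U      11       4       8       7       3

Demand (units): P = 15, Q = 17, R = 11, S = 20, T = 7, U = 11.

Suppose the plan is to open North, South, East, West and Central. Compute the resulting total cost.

Each delivery zone is assigned to its cheapest site among the open ones.
{North, South, East, West, Central}: P→South 2·15=30, Q→South 3·17=51, R→South 3·11=33, S→West 4·20=80, T→East 5·7=35, U→Central 3·11=33. Service 262; fixed 1405; total 1667.

Total cost: 1667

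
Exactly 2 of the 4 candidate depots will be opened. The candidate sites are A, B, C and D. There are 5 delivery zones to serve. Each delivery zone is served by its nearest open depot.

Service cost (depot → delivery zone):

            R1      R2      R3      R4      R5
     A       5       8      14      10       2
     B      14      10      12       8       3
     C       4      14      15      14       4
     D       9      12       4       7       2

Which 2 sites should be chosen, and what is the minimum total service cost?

Choose A and D; total service cost 26.

With exactly 2 open, each delivery zone uses its cheapest among the chosen.
{A, D}: R1→A 5, R2→A 8, R3→D 4, R4→D 7, R5→A 2. Service cost 26.
{C, D}: service cost 29
{B, D}: service cost 32
Among all 6 size-2 choices, {A, D} is lowest.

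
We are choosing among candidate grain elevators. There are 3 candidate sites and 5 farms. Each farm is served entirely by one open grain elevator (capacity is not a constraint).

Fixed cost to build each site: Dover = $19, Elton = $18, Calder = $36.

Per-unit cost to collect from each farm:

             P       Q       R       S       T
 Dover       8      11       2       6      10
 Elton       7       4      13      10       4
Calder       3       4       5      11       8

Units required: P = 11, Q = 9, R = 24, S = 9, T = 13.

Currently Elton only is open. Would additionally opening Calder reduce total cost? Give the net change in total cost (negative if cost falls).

Current service cost with {Elton}: 567.
Adding Calder: each farm re-picks its cheapest; new service cost 331, saving 236.
Extra fixed cost: 36. Net change = 36 − 236 = -200.
(Totals: 585 → 385.)

Yes — net change −200 (cost falls by 200).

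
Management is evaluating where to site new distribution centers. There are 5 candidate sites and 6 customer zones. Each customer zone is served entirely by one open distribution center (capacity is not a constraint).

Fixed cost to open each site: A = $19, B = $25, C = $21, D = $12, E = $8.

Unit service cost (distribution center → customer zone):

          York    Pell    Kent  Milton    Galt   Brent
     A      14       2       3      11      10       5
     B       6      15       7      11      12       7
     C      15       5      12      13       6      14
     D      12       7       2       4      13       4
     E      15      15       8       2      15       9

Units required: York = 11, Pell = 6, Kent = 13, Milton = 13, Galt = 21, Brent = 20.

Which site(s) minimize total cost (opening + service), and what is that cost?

For any fixed open set, each customer zone goes to its cheapest open site; total = fixed + service.
{B, C, D, E}: York→B 6·11=66, Pell→C 5·6=30, Kent→D 2·13=26, Milton→E 2·13=26, Galt→C 6·21=126, Brent→D 4·20=80. Service 354; fixed 66; total 420.
{A, B, C, D, E}: York→B 6·11=66, Pell→A 2·6=12, Kent→D 2·13=26, Milton→E 2·13=26, Galt→C 6·21=126, Brent→D 4·20=80. Service 336; fixed 85; total 421.
{B, C, D}: York→B 6·11=66, Pell→C 5·6=30, Kent→D 2·13=26, Milton→D 4·13=52, Galt→C 6·21=126, Brent→D 4·20=80. Service 380; fixed 58; total 438.
{E}: York→E 15·11=165, Pell→E 15·6=90, Kent→E 8·13=104, Milton→E 2·13=26, Galt→E 15·21=315, Brent→E 9·20=180. Service 880; fixed 8; total 888.
No other subset beats 420.

Open B, C, D and E; minimum total cost 420.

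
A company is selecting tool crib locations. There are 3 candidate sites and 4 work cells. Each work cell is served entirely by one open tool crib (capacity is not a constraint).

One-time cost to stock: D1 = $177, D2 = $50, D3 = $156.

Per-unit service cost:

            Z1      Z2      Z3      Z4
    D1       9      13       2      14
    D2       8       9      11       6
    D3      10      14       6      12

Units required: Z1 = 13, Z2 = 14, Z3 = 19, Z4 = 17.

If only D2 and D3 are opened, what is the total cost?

Total cost: 652

Each work cell is assigned to its cheapest site among the open ones.
{D2, D3}: Z1→D2 8·13=104, Z2→D2 9·14=126, Z3→D3 6·19=114, Z4→D2 6·17=102. Service 446; fixed 206; total 652.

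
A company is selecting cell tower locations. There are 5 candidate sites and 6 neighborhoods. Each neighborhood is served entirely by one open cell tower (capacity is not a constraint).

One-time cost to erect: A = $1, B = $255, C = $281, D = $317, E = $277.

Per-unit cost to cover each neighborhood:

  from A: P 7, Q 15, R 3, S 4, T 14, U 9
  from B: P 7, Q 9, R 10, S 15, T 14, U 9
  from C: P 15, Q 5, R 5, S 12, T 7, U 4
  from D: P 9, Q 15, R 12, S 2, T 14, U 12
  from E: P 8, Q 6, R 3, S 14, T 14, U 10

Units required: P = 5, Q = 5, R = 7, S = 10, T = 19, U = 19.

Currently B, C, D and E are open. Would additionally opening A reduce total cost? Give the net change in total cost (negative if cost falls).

No — net change +1 (cost rises by 1).

Current service cost with {B, C, D, E}: 310.
Adding A: each neighborhood re-picks its cheapest; new service cost 310, saving 0.
Extra fixed cost: 1. Net change = 1 − 0 = 1.
(Totals: 1440 → 1441.)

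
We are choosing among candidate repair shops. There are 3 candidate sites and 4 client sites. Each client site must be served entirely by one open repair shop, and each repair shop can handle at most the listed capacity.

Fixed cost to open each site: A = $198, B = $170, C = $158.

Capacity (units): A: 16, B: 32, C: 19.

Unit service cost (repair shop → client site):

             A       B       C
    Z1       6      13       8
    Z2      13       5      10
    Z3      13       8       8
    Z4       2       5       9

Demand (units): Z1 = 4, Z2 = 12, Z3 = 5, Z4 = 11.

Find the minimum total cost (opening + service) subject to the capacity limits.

Open {B}: Z1→B 13·4=52, Z2→B 5·12=60, Z3→B 8·5=40, Z4→B 5·11=55.
Loads: B carries 32/32. Service 207; fixed 170; total 377.
Next best feasible plan costs 514.

Minimum total cost: 377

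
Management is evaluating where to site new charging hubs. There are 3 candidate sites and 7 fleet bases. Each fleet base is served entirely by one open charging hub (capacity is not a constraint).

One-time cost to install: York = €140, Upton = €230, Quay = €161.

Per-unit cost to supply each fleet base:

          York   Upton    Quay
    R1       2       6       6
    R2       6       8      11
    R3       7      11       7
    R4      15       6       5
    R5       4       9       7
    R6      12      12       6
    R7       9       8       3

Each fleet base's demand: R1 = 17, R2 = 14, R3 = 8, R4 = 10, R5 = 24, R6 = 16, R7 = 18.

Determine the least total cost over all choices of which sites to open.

Minimum total cost: 771

For any fixed open set, each fleet base goes to its cheapest open site; total = fixed + service.
{York, Quay}: R1→York 2·17=34, R2→York 6·14=84, R3→York 7·8=56, R4→Quay 5·10=50, R5→York 4·24=96, R6→Quay 6·16=96, R7→Quay 3·18=54. Service 470; fixed 301; total 771.
{Quay}: R1→Quay 6·17=102, R2→Quay 11·14=154, R3→Quay 7·8=56, R4→Quay 5·10=50, R5→Quay 7·24=168, R6→Quay 6·16=96, R7→Quay 3·18=54. Service 680; fixed 161; total 841.
{York}: service 774 + fixed 140 = 914
{York, Upton, Quay}: service 470 + fixed 531 = 1001
No other subset beats 771.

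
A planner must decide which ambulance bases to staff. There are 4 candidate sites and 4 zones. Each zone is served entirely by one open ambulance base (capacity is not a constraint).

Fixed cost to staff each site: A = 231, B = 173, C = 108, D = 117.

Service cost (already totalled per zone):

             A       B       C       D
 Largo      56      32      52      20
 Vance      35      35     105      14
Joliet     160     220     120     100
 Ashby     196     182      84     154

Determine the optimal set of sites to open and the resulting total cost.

Open D only; minimum total cost 405.

For any fixed open set, each zone goes to its cheapest open site; total = fixed + service.
{D}: Largo→D 20, Vance→D 14, Joliet→D 100, Ashby→D 154. Service 288; fixed 117; total 405.
{C, D}: Largo→D 20, Vance→D 14, Joliet→D 100, Ashby→C 84. Service 218; fixed 225; total 443.
{C}: service 361 + fixed 108 = 469
{A, B, C, D}: service 218 + fixed 629 = 847
No other subset beats 405.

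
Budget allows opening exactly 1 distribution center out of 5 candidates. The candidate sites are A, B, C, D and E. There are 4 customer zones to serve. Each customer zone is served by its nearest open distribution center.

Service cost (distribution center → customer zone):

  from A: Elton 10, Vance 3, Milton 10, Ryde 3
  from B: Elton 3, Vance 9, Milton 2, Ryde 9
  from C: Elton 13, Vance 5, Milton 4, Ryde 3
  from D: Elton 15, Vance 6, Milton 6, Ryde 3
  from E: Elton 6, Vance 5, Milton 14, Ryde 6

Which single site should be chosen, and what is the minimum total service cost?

With exactly 1 open, each customer zone uses its cheapest among the chosen.
{B}: Elton→B 3, Vance→B 9, Milton→B 2, Ryde→B 9. Service cost 23.
{C}: service cost 25
{A}: service cost 26
Among all 5 size-1 choices, {B} is lowest.

Choose B only; total service cost 23.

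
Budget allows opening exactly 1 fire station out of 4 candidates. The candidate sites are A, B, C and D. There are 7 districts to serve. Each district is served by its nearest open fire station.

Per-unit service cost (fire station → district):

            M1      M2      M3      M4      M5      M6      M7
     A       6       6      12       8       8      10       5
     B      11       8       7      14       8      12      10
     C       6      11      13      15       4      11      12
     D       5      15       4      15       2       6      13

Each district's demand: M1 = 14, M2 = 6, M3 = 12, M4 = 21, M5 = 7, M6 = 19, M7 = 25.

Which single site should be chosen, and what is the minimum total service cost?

Choose A only; total service cost 803.

With exactly 1 open, each district uses its cheapest among the chosen.
{A}: M1→A 6·14=84, M2→A 6·6=36, M3→A 12·12=144, M4→A 8·21=168, M5→A 8·7=56, M6→A 10·19=190, M7→A 5·25=125. Service cost 803.
{D}: service cost 976
{B}: service cost 1114
Among all 4 size-1 choices, {A} is lowest.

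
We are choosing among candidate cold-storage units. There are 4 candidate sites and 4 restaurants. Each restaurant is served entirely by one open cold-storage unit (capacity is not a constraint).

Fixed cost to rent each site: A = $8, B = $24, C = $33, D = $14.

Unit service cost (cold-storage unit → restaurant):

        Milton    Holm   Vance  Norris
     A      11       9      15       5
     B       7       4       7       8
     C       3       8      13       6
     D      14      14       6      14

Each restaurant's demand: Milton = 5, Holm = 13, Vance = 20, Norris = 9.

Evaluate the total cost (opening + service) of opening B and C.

Each restaurant is assigned to its cheapest site among the open ones.
{B, C}: Milton→C 3·5=15, Holm→B 4·13=52, Vance→B 7·20=140, Norris→C 6·9=54. Service 261; fixed 57; total 318.

Total cost: 318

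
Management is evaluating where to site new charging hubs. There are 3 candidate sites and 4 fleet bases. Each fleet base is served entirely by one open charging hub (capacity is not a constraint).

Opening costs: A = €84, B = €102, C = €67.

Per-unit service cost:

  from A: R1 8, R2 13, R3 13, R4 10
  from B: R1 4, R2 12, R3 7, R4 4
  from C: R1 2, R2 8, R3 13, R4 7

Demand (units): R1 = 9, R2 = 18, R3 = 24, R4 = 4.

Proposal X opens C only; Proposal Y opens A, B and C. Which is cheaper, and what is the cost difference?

Proposal X: {C}: R1→C 2·9=18, R2→C 8·18=144, R3→C 13·24=312, R4→C 7·4=28. Service 502; fixed 67; total 569.
Proposal Y: {A, B, C}: R1→C 2·9=18, R2→C 8·18=144, R3→B 7·24=168, R4→B 4·4=16. Service 346; fixed 253; total 599.
Difference: |569 − 599| = 30.

Proposal X is cheaper by 30.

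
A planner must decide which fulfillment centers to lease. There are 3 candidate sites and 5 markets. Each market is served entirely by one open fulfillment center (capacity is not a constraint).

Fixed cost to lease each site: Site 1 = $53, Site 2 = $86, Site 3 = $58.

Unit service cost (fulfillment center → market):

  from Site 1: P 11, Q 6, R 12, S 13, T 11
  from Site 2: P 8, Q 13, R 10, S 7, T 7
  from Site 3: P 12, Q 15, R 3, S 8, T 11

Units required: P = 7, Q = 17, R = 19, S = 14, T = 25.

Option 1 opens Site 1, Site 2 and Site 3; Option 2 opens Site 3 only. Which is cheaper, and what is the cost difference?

Option 1 is cheaper by 156.

Option 1: {Site 1, Site 2, Site 3}: P→Site 2 8·7=56, Q→Site 1 6·17=102, R→Site 3 3·19=57, S→Site 2 7·14=98, T→Site 2 7·25=175. Service 488; fixed 197; total 685.
Option 2: {Site 3}: P→Site 3 12·7=84, Q→Site 3 15·17=255, R→Site 3 3·19=57, S→Site 3 8·14=112, T→Site 3 11·25=275. Service 783; fixed 58; total 841.
Difference: |685 − 841| = 156.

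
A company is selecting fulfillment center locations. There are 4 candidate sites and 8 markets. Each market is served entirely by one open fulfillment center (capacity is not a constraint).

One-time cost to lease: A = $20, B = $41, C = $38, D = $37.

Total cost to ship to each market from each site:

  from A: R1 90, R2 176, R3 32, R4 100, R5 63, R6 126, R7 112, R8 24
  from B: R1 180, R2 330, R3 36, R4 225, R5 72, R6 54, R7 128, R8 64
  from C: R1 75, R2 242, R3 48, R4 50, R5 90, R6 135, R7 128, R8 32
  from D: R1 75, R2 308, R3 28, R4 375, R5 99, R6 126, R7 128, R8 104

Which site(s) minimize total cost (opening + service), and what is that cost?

Open A, B and C; minimum total cost 685.

For any fixed open set, each market goes to its cheapest open site; total = fixed + service.
{A, B, C}: R1→C 75, R2→A 176, R3→A 32, R4→C 50, R5→A 63, R6→B 54, R7→A 112, R8→A 24. Service 586; fixed 99; total 685.
{A, B}: service 651 + fixed 61 = 712
{A, C}: R1→C 75, R2→A 176, R3→A 32, R4→C 50, R5→A 63, R6→A 126, R7→A 112, R8→A 24. Service 658; fixed 58; total 716.
{A, B, C, D}: service 582 + fixed 136 = 718
No other subset beats 685.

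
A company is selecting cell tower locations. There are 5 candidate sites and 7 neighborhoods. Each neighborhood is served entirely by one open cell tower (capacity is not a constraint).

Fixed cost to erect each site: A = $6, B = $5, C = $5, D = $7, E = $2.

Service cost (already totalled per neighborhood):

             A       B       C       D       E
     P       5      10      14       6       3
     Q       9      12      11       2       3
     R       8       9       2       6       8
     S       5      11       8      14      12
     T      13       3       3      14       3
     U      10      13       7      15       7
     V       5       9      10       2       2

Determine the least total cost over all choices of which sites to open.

For any fixed open set, each neighborhood goes to its cheapest open site; total = fixed + service.
{C, E}: P→E 3, Q→E 3, R→C 2, S→C 8, T→C 3, U→C 7, V→E 2. Service 28; fixed 7; total 35.
{A, C, E}: P→E 3, Q→E 3, R→C 2, S→A 5, T→C 3, U→C 7, V→E 2. Service 25; fixed 13; total 38.
{A, E}: P→E 3, Q→E 3, R→A 8, S→A 5, T→E 3, U→E 7, V→E 2. Service 31; fixed 8; total 39.
{A, B, C, D, E}: P→E 3, Q→D 2, R→C 2, S→A 5, T→B 3, U→C 7, V→D 2. Service 24; fixed 25; total 49.
No other subset beats 35.

Minimum total cost: 35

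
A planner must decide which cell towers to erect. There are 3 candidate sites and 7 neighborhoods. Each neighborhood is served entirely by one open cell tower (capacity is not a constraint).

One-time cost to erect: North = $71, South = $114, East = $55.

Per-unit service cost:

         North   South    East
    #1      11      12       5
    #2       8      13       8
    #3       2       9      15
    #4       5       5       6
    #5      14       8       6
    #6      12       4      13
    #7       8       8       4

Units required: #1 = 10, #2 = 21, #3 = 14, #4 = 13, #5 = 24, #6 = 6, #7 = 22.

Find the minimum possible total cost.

For any fixed open set, each neighborhood goes to its cheapest open site; total = fixed + service.
{North, East}: #1→East 5·10=50, #2→North 8·21=168, #3→North 2·14=28, #4→North 5·13=65, #5→East 6·24=144, #6→North 12·6=72, #7→East 4·22=88. Service 615; fixed 126; total 741.
{North, South, East}: service 567 + fixed 240 = 807
{South, East}: service 665 + fixed 169 = 834
{East}: #1→East 5·10=50, #2→East 8·21=168, #3→East 15·14=210, #4→East 6·13=78, #5→East 6·24=144, #6→East 13·6=78, #7→East 4·22=88. Service 816; fixed 55; total 871.
(All 7 nonempty subsets were checked; North and East is lowest.)

Minimum total cost: 741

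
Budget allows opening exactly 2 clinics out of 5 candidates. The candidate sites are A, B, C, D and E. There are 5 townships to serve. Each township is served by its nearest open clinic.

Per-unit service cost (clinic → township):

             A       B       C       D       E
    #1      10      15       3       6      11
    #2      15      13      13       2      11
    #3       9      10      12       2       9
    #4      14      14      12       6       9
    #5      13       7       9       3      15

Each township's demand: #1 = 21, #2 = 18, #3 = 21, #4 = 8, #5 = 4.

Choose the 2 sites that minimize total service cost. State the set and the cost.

With exactly 2 open, each township uses its cheapest among the chosen.
{C, D}: #1→C 3·21=63, #2→D 2·18=36, #3→D 2·21=42, #4→D 6·8=48, #5→D 3·4=12. Service cost 201.
{A, D}: service cost 264
{B, D}: service cost 264
Among all 10 size-2 choices, {C, D} is lowest.

Choose C and D; total service cost 201.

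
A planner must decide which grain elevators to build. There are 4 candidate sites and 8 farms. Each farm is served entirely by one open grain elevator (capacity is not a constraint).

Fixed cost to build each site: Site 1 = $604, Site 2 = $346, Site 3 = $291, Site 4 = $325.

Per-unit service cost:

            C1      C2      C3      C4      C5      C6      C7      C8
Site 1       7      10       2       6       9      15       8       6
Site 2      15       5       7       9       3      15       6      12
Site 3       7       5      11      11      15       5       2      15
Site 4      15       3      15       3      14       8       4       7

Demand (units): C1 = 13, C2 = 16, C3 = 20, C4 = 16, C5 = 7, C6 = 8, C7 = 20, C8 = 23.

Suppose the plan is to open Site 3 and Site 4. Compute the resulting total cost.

Each farm is assigned to its cheapest site among the open ones.
{Site 3, Site 4}: C1→Site 3 7·13=91, C2→Site 4 3·16=48, C3→Site 3 11·20=220, C4→Site 4 3·16=48, C5→Site 4 14·7=98, C6→Site 3 5·8=40, C7→Site 3 2·20=40, C8→Site 4 7·23=161. Service 746; fixed 616; total 1362.

Total cost: 1362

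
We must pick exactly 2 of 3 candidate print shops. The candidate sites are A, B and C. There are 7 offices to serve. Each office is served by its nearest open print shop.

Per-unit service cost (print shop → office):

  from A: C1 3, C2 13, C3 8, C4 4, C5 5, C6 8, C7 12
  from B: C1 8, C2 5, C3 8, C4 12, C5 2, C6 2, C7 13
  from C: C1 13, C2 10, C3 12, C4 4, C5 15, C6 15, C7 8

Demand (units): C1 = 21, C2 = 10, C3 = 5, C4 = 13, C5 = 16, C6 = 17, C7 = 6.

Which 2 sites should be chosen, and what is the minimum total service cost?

With exactly 2 open, each office uses its cheapest among the chosen.
{A, B}: C1→A 3·21=63, C2→B 5·10=50, C3→A 8·5=40, C4→A 4·13=52, C5→B 2·16=32, C6→B 2·17=34, C7→A 12·6=72. Service cost 343.
{B, C}: service cost 424
{A, C}: service cost 519
Among all 3 size-2 choices, {A, B} is lowest.

Choose A and B; total service cost 343.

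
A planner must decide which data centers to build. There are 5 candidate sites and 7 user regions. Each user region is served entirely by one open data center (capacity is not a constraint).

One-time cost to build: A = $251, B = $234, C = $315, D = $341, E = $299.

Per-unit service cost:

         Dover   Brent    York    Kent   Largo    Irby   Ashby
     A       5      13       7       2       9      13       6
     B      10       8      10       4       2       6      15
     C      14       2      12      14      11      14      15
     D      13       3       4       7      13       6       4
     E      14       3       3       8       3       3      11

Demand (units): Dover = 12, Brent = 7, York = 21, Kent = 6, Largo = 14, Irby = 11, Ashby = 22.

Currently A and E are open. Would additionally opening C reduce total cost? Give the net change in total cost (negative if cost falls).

Current service cost with {A, E}: 363.
Adding C: each user region re-picks its cheapest; new service cost 356, saving 7.
Extra fixed cost: 315. Net change = 315 − 7 = 308.
(Totals: 913 → 1221.)

No — net change +308 (cost rises by 308).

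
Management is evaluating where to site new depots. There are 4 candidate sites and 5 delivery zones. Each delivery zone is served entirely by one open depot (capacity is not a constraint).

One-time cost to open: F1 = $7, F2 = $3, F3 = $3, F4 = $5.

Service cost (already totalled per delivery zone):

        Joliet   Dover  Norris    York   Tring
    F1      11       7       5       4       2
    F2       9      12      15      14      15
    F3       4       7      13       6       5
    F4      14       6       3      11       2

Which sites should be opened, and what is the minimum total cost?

For any fixed open set, each delivery zone goes to its cheapest open site; total = fixed + service.
{F3, F4}: Joliet→F3 4, Dover→F4 6, Norris→F4 3, York→F3 6, Tring→F4 2. Service 21; fixed 8; total 29.
{F1, F3}: Joliet→F3 4, Dover→F1 7, Norris→F1 5, York→F1 4, Tring→F1 2. Service 22; fixed 10; total 32.
{F2, F3, F4}: Joliet→F3 4, Dover→F4 6, Norris→F4 3, York→F3 6, Tring→F4 2. Service 21; fixed 11; total 32.
{F1, F2, F3, F4}: Joliet→F3 4, Dover→F4 6, Norris→F4 3, York→F1 4, Tring→F1 2. Service 19; fixed 18; total 37.
No other subset beats 29.

Open F3 and F4; minimum total cost 29.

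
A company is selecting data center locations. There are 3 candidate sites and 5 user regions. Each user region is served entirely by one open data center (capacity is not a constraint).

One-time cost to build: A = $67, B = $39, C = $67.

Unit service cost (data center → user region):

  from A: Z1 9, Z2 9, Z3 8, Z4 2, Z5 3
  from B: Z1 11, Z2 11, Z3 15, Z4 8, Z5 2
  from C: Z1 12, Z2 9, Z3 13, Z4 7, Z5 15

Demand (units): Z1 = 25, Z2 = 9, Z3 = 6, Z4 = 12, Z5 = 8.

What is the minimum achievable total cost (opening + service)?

For any fixed open set, each user region goes to its cheapest open site; total = fixed + service.
{A}: Z1→A 9·25=225, Z2→A 9·9=81, Z3→A 8·6=48, Z4→A 2·12=24, Z5→A 3·8=24. Service 402; fixed 67; total 469.
{A, B}: service 394 + fixed 106 = 500
{A, C}: Z1→A 9·25=225, Z2→A 9·9=81, Z3→A 8·6=48, Z4→A 2·12=24, Z5→A 3·8=24. Service 402; fixed 134; total 536.
{A, B, C}: Z1→A 9·25=225, Z2→A 9·9=81, Z3→A 8·6=48, Z4→A 2·12=24, Z5→B 2·8=16. Service 394; fixed 173; total 567.
(All 7 nonempty subsets were checked; A only is lowest.)

Minimum total cost: 469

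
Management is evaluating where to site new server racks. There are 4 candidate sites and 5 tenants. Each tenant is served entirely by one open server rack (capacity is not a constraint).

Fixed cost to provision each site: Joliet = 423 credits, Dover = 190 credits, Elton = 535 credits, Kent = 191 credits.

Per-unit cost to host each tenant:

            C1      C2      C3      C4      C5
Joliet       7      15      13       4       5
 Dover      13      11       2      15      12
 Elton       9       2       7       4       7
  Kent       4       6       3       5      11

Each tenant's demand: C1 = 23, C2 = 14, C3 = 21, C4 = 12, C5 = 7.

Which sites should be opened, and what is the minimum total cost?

Open Kent only; minimum total cost 567.

For any fixed open set, each tenant goes to its cheapest open site; total = fixed + service.
{Kent}: C1→Kent 4·23=92, C2→Kent 6·14=84, C3→Kent 3·21=63, C4→Kent 5·12=60, C5→Kent 11·7=77. Service 376; fixed 191; total 567.
{Dover, Kent}: service 355 + fixed 381 = 736
{Joliet, Kent}: C1→Kent 4·23=92, C2→Kent 6·14=84, C3→Kent 3·21=63, C4→Joliet 4·12=48, C5→Joliet 5·7=35. Service 322; fixed 614; total 936.
{Joliet, Dover, Elton, Kent}: C1→Kent 4·23=92, C2→Elton 2·14=28, C3→Dover 2·21=42, C4→Joliet 4·12=48, C5→Joliet 5·7=35. Service 245; fixed 1339; total 1584.
No other subset beats 567.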